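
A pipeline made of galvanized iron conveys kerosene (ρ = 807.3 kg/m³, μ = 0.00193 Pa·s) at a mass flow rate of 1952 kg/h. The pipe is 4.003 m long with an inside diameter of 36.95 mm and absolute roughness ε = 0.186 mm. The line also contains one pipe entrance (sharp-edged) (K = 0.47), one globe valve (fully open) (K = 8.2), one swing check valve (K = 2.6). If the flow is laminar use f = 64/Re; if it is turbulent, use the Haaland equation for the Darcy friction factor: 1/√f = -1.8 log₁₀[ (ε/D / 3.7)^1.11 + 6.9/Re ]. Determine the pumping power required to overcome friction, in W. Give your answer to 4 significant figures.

ṁ = 1952 kg/h = 1952/3600 = 0.5422 kg/s.
A = πD²/4 = π(0.03695)²/4 = 0.001072 m²; mean velocity V = ṁ/(ρA) = 0.5422/(807.3 · 0.001072) = 0.6264 m/s.
Reynolds number Re = ρVD/μ = 807.3 · 0.6264 · 0.03695 / 0.00193 = 9681.
Re > 4000 → turbulent. Relative roughness ε/D = 0.000186/0.03695 = 0.00503. Haaland: 1/√f = -1.8 log₁₀[(0.00503/3.7)^1.11 + 6.9/9681] = -1.8 log₁₀[0.000658 + 0.000713] = 5.153, so f = 0.03766.
Total minor-loss coefficient ΣK = 1·0.47 + 1·8.2 + 1·2.6 = 11.3.
ΔP = [f·L/D + ΣK]·(ρV²/2) = [0.03766·4.003/0.03695 + 11.3]·(807.3·0.6264²/2) = [4.079 + 11.3]·158.4 = 2431 Pa.
Q = ṁ/ρ = 0.5422/807.3 = 0.0006716 m³/s.
Pumping power P = QΔP = 0.0006716·2431 = 1.6326 W = 1.633 W.

P ≈ 1.633 W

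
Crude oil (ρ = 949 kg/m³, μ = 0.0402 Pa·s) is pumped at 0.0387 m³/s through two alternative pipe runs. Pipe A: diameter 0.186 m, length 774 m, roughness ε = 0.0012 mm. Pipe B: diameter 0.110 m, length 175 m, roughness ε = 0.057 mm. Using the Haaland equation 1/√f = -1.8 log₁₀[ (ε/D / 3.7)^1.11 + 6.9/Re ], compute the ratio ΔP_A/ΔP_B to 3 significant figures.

Pipe A: V = Q/A = 0.0387/0.02717 = 1.424 m/s; Re = 6254; ε/D = 6.45e-06; Haaland → f = 0.03529; ΔP_A = f(L/D)(ρV²/2) = 1.414e+05 Pa.
Pipe B: V = Q/A = 0.0387/0.009503 = 4.072 m/s; Re = 1.057e+04; ε/D = 0.000518; Haaland → f = 0.03107; ΔP_B = f(L/D)(ρV²/2) = 3.89e+05 Pa.
ΔP_A/ΔP_B = 1.414e+05/3.89e+05 = 0.363.

ΔP_A/ΔP_B ≈ 0.363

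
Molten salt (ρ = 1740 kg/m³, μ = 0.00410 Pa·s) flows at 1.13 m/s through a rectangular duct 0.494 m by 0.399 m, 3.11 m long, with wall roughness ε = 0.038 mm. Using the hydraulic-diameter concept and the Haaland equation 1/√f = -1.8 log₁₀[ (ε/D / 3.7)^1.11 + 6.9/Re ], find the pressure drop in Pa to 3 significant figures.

ΔP ≈ 125 Pa

Hydraulic diameter D_h = 4A/P = 4·(0.494·0.399)/(2·(0.494+0.399)) = 0.7884/1.786 = 0.4414 m.
Re = ρVD_h/μ = 1740·1.13·0.4414/0.0041 = 2.117e+05.
ε/D_h = 3.8e-05/0.4414 = 8.61e-05; Haaland gives 1/√f = -1.8 log₁₀[7.2e-06+3.26e-05] = 7.92, so f = 0.01594.
ΔP = f(L/D_h)(ρV²/2) = 0.01594·3.11/0.4414·1111 = 124.8 Pa.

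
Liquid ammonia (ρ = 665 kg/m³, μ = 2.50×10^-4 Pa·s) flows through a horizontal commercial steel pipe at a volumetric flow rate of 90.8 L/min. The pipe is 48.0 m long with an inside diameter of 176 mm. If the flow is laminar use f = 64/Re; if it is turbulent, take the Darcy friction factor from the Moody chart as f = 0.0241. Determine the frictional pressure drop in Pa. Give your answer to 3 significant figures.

ΔP ≈ 8.46 Pa

Q = 90.8 L/min = 90.8/60000 = 0.001513 m³/s.
Cross-sectional area A = πD²/4 = π(0.176)²/4 = 0.02433 m²; mean velocity V = Q/A = 0.001513/0.02433 = 0.0622 m/s.
Reynolds number Re = ρVD/μ = 665 · 0.0622 · 0.176 / 0.00025 = 2.912e+04.
Re > 4000 → turbulent; use the Moody-chart value f = 0.0241.
Darcy-Weisbach: ΔP = f(L/D)(ρV²/2) = 0.0241·(48/0.176)·(665·0.0622²/2) = 0.0241·272.7·1.287 = 8.456 Pa.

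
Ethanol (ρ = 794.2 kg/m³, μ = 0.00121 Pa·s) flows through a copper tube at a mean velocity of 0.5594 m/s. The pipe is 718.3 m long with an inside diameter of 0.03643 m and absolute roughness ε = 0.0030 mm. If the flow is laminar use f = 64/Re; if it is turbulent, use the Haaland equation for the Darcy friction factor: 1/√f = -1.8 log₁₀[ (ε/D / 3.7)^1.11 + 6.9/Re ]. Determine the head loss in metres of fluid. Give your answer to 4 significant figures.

h_f ≈ 9.012 m

Reynolds number Re = ρVD/μ = 794.2 · 0.5594 · 0.03643 / 0.00121 = 1.338e+04.
Re > 4000 → turbulent. Relative roughness ε/D = 3e-06/0.03643 = 8.23e-05. Haaland: 1/√f = -1.8 log₁₀[(8.23e-05/3.7)^1.11 + 6.9/1.338e+04] = -1.8 log₁₀[6.85e-06 + 0.000516] = 5.907, so f = 0.02866.
Darcy-Weisbach: ΔP = f(L/D)(ρV²/2) = 0.02866·(718.3/0.03643)·(794.2·0.5594²/2) = 0.02866·1.972e+04·124.3 = 7.022e+04 Pa.
Head loss h_f = ΔP/(ρg) = 7.022e+04/(794.2·9.81) = 9.012 m.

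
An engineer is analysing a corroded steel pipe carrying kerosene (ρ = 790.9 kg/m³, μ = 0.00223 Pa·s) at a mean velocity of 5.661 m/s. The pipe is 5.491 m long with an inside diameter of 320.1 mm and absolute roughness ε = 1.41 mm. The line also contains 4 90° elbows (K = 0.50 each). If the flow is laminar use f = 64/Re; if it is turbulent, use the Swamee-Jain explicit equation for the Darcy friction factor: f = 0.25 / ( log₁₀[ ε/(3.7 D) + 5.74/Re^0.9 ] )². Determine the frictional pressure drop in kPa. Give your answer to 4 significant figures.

ΔP ≈ 31.75 kPa

Reynolds number Re = ρVD/μ = 790.9 · 5.661 · 0.3201 / 0.00223 = 6.427e+05.
Re > 4000 → turbulent. Relative roughness ε/D = 0.00141/0.3201 = 0.0044. Swamee-Jain: f = 0.25/(log₁₀[0.0044/3.7 + 5.74/6.427e+05^0.9])² = 0.25/(log₁₀[0.00119 + 3.4e-05])² = 0.25/(-2.912)² = 0.02948.
Total minor-loss coefficient ΣK = 4·0.5 = 2.
ΔP = [f·L/D + ΣK]·(ρV²/2) = [0.02948·5.491/0.3201 + 2]·(790.9·5.661²/2) = [0.5057 + 2]·1.267e+04 = 3.175e+04 Pa.
ΔP = 3.175e+04 Pa = 31.75 kPa.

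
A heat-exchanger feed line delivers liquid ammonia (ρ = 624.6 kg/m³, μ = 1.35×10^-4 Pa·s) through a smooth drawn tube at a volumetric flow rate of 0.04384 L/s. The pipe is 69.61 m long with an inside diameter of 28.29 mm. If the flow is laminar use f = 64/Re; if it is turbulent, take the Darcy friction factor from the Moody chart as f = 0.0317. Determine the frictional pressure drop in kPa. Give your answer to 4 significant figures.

ΔP ≈ 0.1185 kPa

Q = 0.04384 L/s = 0.04384/1000 = 4.384e-05 m³/s.
Cross-sectional area A = πD²/4 = π(0.02829)²/4 = 0.0006286 m²; mean velocity V = Q/A = 4.384e-05/0.0006286 = 0.06975 m/s.
Reynolds number Re = ρVD/μ = 624.6 · 0.06975 · 0.02829 / 0.000135 = 9129.
Re > 4000 → turbulent; use the Moody-chart value f = 0.0317.
Darcy-Weisbach: ΔP = f(L/D)(ρV²/2) = 0.0317·(69.61/0.02829)·(624.6·0.06975²/2) = 0.0317·2461·1.519 = 118.5 Pa.
ΔP = 118.5 Pa = 0.1185 kPa.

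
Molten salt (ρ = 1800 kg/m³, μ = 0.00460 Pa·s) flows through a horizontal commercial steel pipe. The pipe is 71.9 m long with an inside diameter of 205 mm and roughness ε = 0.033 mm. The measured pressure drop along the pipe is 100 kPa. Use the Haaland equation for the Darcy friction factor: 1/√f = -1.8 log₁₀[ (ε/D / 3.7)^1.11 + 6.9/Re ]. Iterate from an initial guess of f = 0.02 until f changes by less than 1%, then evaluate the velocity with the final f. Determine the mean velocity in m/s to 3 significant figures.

V ≈ 4.54 m/s

Rearranging Darcy-Weisbach: V = √(2·ΔP·D/(f·L·ρ)). With ε/D = 3.3e-05/0.205 = 0.000161, iterate starting from f = 0.02:
  f = 0.02 → V = √(2·1e+05·0.205/(0.02·71.9·1800)) = 3.98 m/s; Re = ρVD/μ = 3.193e+05; f → 0.01563
  f = 0.01563 → V = 4.502 m/s; Re = 3.611e+05; f → 0.01541
  f = 0.01541 → V = 4.533 m/s; Re = 3.637e+05; f → 0.0154
Converged (Δf/f < 1%). With the final f = 0.0154: V = √(2·1e+05·0.205/(0.0154·71.9·1800)) = 4.535 m/s.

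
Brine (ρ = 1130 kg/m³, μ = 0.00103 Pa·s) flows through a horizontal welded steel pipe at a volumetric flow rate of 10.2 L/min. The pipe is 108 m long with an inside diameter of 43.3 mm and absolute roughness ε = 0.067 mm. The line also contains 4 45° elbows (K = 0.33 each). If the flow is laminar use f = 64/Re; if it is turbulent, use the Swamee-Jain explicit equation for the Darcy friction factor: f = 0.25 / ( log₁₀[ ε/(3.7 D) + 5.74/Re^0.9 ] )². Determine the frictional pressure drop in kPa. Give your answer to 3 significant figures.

ΔP ≈ 0.739 kPa

Q = 10.2 L/min = 10.2/60000 = 0.00017 m³/s.
Cross-sectional area A = πD²/4 = π(0.0433)²/4 = 0.001473 m²; mean velocity V = Q/A = 0.00017/0.001473 = 0.1154 m/s.
Reynolds number Re = ρVD/μ = 1130 · 0.1154 · 0.0433 / 0.00103 = 5484.
Re > 4000 → turbulent. Relative roughness ε/D = 6.7e-05/0.0433 = 0.00155. Swamee-Jain: f = 0.25/(log₁₀[0.00155/3.7 + 5.74/5484^0.9])² = 0.25/(log₁₀[0.000418 + 0.00248])² = 0.25/(-2.539)² = 0.0388.
Total minor-loss coefficient ΣK = 4·0.33 = 1.32.
ΔP = [f·L/D + ΣK]·(ρV²/2) = [0.0388·108/0.0433 + 1.32]·(1130·0.1154²/2) = [96.77 + 1.32]·7.53 = 738.6 Pa.
ΔP = 738.6 Pa = 0.739 kPa.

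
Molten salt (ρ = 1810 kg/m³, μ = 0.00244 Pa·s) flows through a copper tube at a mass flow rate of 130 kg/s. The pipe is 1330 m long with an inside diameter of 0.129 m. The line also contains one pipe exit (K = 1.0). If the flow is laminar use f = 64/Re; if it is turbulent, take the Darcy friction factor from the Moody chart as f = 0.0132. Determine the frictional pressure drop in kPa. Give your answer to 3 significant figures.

ΔP ≈ 3750 kPa

A = πD²/4 = π(0.129)²/4 = 0.01307 m²; mean velocity V = ṁ/(ρA) = 130/(1810 · 0.01307) = 5.495 m/s.
Reynolds number Re = ρVD/μ = 1810 · 5.495 · 0.129 / 0.00244 = 5.259e+05.
Re > 4000 → turbulent; use the Moody-chart value f = 0.0132.
Total minor-loss coefficient ΣK = 1·1 = 1.
ΔP = [f·L/D + ΣK]·(ρV²/2) = [0.0132·1330/0.129 + 1]·(1810·5.495²/2) = [136.1 + 1]·2.733e+04 = 3.747e+06 Pa.
ΔP = 3.747e+06 Pa = 3750 kPa.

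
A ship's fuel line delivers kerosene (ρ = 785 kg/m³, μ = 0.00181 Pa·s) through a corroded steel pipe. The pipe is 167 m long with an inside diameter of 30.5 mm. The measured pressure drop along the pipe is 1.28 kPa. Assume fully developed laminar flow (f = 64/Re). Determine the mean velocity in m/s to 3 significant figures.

For laminar flow, f = 64/Re with Re = ρVD/μ, so Darcy-Weisbach reduces to ΔP = 32μLV/D². Solving for V: V = ΔP·D²/(32μL) = 1280·(0.0305)²/(32·0.00181·167) = 0.1231 m/s.
Check: Re = ρVD/μ = 785·0.1231·0.0305/0.00181 = 1628 < 2300, so the laminar assumption holds.

V ≈ 0.123 m/s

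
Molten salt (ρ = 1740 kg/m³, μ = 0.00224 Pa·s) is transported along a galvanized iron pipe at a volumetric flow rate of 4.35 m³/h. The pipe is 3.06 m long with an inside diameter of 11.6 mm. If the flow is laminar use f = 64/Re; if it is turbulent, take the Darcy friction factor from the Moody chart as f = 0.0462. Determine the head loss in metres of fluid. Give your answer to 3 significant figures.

Q = 4.35 m³/h = 4.35/3600 = 0.001208 m³/s.
Cross-sectional area A = πD²/4 = π(0.0116)²/4 = 0.0001057 m²; mean velocity V = Q/A = 0.001208/0.0001057 = 11.43 m/s.
Reynolds number Re = ρVD/μ = 1740 · 11.43 · 0.0116 / 0.00224 = 1.03e+05.
Re > 4000 → turbulent; use the Moody-chart value f = 0.0462.
Darcy-Weisbach: ΔP = f(L/D)(ρV²/2) = 0.0462·(3.06/0.0116)·(1740·11.43²/2) = 0.0462·263.8·1.137e+05 = 1.386e+06 Pa.
Head loss h_f = ΔP/(ρg) = 1.386e+06/(1740·9.81) = 81.2 m.

h_f ≈ 81.2 m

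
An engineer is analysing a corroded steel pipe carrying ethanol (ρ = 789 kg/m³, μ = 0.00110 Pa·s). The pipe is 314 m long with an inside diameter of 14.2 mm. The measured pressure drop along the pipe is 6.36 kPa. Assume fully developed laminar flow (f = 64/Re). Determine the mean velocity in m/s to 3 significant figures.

V ≈ 0.116 m/s

For laminar flow, f = 64/Re with Re = ρVD/μ, so Darcy-Weisbach reduces to ΔP = 32μLV/D². Solving for V: V = ΔP·D²/(32μL) = 6360·(0.0142)²/(32·0.0011·314) = 0.116 m/s.
Check: Re = ρVD/μ = 789·0.116·0.0142/0.0011 = 1182 < 2300, so the laminar assumption holds.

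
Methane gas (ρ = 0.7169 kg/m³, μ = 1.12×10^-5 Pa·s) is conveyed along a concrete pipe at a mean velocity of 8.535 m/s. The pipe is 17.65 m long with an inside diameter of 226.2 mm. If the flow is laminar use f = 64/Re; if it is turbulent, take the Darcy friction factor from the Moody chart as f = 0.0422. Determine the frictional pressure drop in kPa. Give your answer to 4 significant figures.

Reynolds number Re = ρVD/μ = 0.7169 · 8.535 · 0.2262 / 1.12e-05 = 1.236e+05.
Re > 4000 → turbulent; use the Moody-chart value f = 0.0422.
Darcy-Weisbach: ΔP = f(L/D)(ρV²/2) = 0.0422·(17.65/0.2262)·(0.7169·8.535²/2) = 0.0422·78.03·26.11 = 85.98 Pa.
ΔP = 85.98 Pa = 0.08598 kPa.

ΔP ≈ 0.08598 kPa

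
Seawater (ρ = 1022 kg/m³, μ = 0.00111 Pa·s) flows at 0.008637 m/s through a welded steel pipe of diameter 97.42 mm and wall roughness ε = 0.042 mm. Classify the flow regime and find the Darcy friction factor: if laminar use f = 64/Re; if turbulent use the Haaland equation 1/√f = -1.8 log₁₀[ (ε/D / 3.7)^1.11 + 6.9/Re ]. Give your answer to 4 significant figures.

f ≈ 0.08261

Re = ρVD/μ = 1022·0.008637·0.09742/0.00111 = 774.7.
Re < 2300 → laminar, so f = 64/Re = 0.08261 (roughness is irrelevant in laminar flow).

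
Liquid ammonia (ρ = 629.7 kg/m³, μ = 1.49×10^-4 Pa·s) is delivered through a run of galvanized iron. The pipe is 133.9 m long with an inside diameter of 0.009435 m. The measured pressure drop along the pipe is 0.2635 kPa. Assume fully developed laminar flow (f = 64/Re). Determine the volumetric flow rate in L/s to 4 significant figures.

For laminar flow, f = 64/Re with Re = ρVD/μ, so Darcy-Weisbach reduces to ΔP = 32μLV/D². Solving for V: V = ΔP·D²/(32μL) = 263.5·(0.009435)²/(32·0.000149·133.9) = 0.03674 m/s.
Check: Re = ρVD/μ = 629.7·0.03674·0.009435/0.000149 = 1465 < 2300, so the laminar assumption holds.
Q = V·A = 0.03674·(π/4·0.009435²) = 2.569e-06 m³/s = 0.002569 L/s.

Q ≈ 0.002569 L/s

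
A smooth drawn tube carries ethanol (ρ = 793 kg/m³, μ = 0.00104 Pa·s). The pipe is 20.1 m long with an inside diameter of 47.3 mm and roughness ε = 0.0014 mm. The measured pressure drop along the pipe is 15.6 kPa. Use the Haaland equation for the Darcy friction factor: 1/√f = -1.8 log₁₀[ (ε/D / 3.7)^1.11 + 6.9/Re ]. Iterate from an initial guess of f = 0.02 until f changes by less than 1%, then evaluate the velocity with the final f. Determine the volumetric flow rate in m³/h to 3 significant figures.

Q ≈ 14.0 m³/h

Rearranging Darcy-Weisbach: V = √(2·ΔP·D/(f·L·ρ)). With ε/D = 1.4e-06/0.0473 = 2.96e-05, iterate starting from f = 0.02:
  f = 0.02 → V = √(2·1.56e+04·0.0473/(0.02·20.1·793)) = 2.152 m/s; Re = ρVD/μ = 7.76e+04; f → 0.01891
  f = 0.01891 → V = 2.213 m/s; Re = 7.981e+04; f → 0.0188
Converged (Δf/f < 1%). With the final f = 0.0188: V = √(2·1.56e+04·0.0473/(0.0188·20.1·793)) = 2.219 m/s.
Q = V·A = 2.219·(π/4·0.0473²) = 0.0039 m³/s = 14.0 m³/h.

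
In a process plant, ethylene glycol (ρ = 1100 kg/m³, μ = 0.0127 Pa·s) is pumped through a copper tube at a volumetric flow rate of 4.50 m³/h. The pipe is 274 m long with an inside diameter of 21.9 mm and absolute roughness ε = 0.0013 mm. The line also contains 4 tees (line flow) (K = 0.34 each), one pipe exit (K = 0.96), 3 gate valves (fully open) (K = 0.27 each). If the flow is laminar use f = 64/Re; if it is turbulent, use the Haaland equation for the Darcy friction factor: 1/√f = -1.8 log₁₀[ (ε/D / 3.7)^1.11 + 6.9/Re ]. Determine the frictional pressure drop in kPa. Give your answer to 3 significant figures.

ΔP ≈ 2690 kPa

Q = 4.50 m³/h = 4.50/3600 = 0.00125 m³/s.
Cross-sectional area A = πD²/4 = π(0.0219)²/4 = 0.0003767 m²; mean velocity V = Q/A = 0.00125/0.0003767 = 3.318 m/s.
Reynolds number Re = ρVD/μ = 1100 · 3.318 · 0.0219 / 0.0127 = 6295.
Re > 4000 → turbulent. Relative roughness ε/D = 1.3e-06/0.0219 = 5.94e-05. Haaland: 1/√f = -1.8 log₁₀[(5.94e-05/3.7)^1.11 + 6.9/6295] = -1.8 log₁₀[4.76e-06 + 0.0011] = 5.325, so f = 0.03527.
Total minor-loss coefficient ΣK = 4·0.34 + 1·0.96 + 3·0.27 = 3.13.
ΔP = [f·L/D + ΣK]·(ρV²/2) = [0.03527·274/0.0219 + 3.13]·(1100·3.318²/2) = [441.3 + 3.13]·6057 = 2.691e+06 Pa.
ΔP = 2.691e+06 Pa = 2690 kPa.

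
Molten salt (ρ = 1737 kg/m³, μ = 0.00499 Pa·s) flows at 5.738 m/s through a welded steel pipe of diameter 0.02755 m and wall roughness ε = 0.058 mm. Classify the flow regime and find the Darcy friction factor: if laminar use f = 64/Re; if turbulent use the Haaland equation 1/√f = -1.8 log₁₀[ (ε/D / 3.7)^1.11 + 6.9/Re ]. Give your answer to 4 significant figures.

Re = ρVD/μ = 1737·5.738·0.02755/0.00499 = 5.503e+04.
Re > 4000 → turbulent. ε/D = 5.8e-05/0.02755 = 0.00211; Haaland: 1/√f = -1.8 log₁₀[0.00025 + 0.000125] = 6.166, so f = 0.02631.

f ≈ 0.02631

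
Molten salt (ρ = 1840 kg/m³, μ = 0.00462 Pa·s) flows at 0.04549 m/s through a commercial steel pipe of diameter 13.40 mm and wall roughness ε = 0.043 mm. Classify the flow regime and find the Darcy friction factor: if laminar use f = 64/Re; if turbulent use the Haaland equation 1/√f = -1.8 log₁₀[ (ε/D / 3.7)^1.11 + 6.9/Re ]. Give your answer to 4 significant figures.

f ≈ 0.2636

Re = ρVD/μ = 1840·0.04549·0.0134/0.00462 = 242.8.
Re < 2300 → laminar, so f = 64/Re = 0.2636 (roughness is irrelevant in laminar flow).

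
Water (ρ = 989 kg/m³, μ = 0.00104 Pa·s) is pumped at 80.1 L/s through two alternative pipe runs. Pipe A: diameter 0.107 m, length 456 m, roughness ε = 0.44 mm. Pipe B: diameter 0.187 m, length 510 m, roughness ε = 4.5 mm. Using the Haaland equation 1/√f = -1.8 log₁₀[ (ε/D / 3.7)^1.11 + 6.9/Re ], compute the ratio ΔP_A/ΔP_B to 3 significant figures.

ΔP_A/ΔP_B ≈ 8.01

Pipe A: V = Q/A = 0.0801/0.008992 = 8.908 m/s; Re = 9.064e+05; ε/D = 0.00411; Haaland → f = 0.02881; ΔP_A = f(L/D)(ρV²/2) = 4.818e+06 Pa.
Pipe B: V = Q/A = 0.0801/0.02746 = 2.916 m/s; Re = 5.186e+05; ε/D = 0.0241; Haaland → f = 0.05245; ΔP_B = f(L/D)(ρV²/2) = 6.017e+05 Pa.
ΔP_A/ΔP_B = 4.818e+06/6.017e+05 = 8.01.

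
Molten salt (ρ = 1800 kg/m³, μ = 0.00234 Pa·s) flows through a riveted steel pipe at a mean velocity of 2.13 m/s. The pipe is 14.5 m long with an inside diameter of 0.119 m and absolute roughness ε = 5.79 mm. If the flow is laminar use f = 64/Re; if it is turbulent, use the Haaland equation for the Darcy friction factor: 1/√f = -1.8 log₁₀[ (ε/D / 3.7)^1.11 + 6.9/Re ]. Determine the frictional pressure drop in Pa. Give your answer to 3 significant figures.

Reynolds number Re = ρVD/μ = 1800 · 2.13 · 0.119 / 0.00234 = 1.95e+05.
Re > 4000 → turbulent. Relative roughness ε/D = 0.00579/0.119 = 0.0487. Haaland: 1/√f = -1.8 log₁₀[(0.0487/3.7)^1.11 + 6.9/1.95e+05] = -1.8 log₁₀[0.00817 + 3.54e-05] = 3.755, so f = 0.07092.
Darcy-Weisbach: ΔP = f(L/D)(ρV²/2) = 0.07092·(14.5/0.119)·(1800·2.13²/2) = 0.07092·121.8·4083 = 3.529e+04 Pa.

ΔP ≈ 35300 Pa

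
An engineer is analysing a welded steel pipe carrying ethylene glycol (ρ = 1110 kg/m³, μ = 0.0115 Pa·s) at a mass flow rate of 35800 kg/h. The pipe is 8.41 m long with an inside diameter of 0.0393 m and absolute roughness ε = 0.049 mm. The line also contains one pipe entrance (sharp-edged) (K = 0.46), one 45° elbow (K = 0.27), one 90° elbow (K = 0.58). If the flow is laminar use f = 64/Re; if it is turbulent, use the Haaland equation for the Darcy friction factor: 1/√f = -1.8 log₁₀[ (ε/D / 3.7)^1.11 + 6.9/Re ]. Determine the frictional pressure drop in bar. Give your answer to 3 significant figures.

ΔP ≈ 2.11 bar

ṁ = 35800 kg/h = 35800/3600 = 9.944 kg/s.
A = πD²/4 = π(0.0393)²/4 = 0.001213 m²; mean velocity V = ṁ/(ρA) = 9.944/(1110 · 0.001213) = 7.386 m/s.
Reynolds number Re = ρVD/μ = 1110 · 7.386 · 0.0393 / 0.0115 = 2.802e+04.
Re > 4000 → turbulent. Relative roughness ε/D = 4.9e-05/0.0393 = 0.00125. Haaland: 1/√f = -1.8 log₁₀[(0.00125/3.7)^1.11 + 6.9/2.802e+04] = -1.8 log₁₀[0.00014 + 0.000246] = 6.144, so f = 0.02649.
Total minor-loss coefficient ΣK = 1·0.46 + 1·0.27 + 1·0.58 = 1.31.
ΔP = [f·L/D + ΣK]·(ρV²/2) = [0.02649·8.41/0.0393 + 1.31]·(1110·7.386²/2) = [5.669 + 1.31]·3.027e+04 = 2.113e+05 Pa.
ΔP = 2.113e+05 Pa = 2.11 bar.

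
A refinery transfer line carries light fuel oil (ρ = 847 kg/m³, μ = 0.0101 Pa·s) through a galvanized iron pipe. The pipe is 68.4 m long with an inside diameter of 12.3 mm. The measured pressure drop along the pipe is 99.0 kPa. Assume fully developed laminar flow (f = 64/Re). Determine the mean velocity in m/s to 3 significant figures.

For laminar flow, f = 64/Re with Re = ρVD/μ, so Darcy-Weisbach reduces to ΔP = 32μLV/D². Solving for V: V = ΔP·D²/(32μL) = 9.9e+04·(0.0123)²/(32·0.0101·68.4) = 0.6775 m/s.
Check: Re = ρVD/μ = 847·0.6775·0.0123/0.0101 = 698.9 < 2300, so the laminar assumption holds.

V ≈ 0.678 m/s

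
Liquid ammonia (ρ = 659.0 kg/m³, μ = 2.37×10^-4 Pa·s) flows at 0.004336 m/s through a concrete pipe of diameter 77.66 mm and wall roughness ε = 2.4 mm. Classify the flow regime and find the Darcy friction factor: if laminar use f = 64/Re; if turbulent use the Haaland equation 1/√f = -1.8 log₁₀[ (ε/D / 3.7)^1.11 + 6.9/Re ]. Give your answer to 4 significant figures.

Re = ρVD/μ = 659·0.004336·0.07766/0.000237 = 936.3.
Re < 2300 → laminar, so f = 64/Re = 0.06835 (roughness is irrelevant in laminar flow).

f ≈ 0.06835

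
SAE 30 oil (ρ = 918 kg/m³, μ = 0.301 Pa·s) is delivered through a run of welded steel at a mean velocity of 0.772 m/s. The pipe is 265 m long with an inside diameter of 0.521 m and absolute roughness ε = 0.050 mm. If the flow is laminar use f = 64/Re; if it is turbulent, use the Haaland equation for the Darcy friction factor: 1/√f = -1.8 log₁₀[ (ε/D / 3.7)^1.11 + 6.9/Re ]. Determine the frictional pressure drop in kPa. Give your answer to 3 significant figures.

Reynolds number Re = ρVD/μ = 918 · 0.772 · 0.521 / 0.301 = 1227.
Re < 2300 → laminar flow, so f = 64/Re = 64/1227 = 0.05217 (the turbulent correlation is not needed).
Darcy-Weisbach: ΔP = f(L/D)(ρV²/2) = 0.05217·(265/0.521)·(918·0.772²/2) = 0.05217·508.6·273.6 = 7259 Pa.
ΔP = 7259 Pa = 7.26 kPa.

ΔP ≈ 7.26 kPa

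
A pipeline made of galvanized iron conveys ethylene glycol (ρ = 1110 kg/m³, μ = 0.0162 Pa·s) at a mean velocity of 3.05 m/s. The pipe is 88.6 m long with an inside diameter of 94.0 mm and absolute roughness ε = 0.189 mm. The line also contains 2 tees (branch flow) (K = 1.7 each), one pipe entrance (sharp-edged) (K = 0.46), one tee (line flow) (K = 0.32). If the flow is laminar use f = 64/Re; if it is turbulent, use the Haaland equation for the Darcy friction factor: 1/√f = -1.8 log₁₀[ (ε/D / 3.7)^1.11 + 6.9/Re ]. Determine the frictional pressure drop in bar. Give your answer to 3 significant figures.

ΔP ≈ 1.66 bar

Reynolds number Re = ρVD/μ = 1110 · 3.05 · 0.094 / 0.0162 = 1.964e+04.
Re > 4000 → turbulent. Relative roughness ε/D = 0.000189/0.094 = 0.00201. Haaland: 1/√f = -1.8 log₁₀[(0.00201/3.7)^1.11 + 6.9/1.964e+04] = -1.8 log₁₀[0.000238 + 0.000351] = 5.814, so f = 0.02958.
Total minor-loss coefficient ΣK = 2·1.7 + 1·0.46 + 1·0.32 = 4.18.
ΔP = [f·L/D + ΣK]·(ρV²/2) = [0.02958·88.6/0.094 + 4.18]·(1110·3.05²/2) = [27.89 + 4.18]·5163 = 1.655e+05 Pa.
ΔP = 1.655e+05 Pa = 1.66 bar.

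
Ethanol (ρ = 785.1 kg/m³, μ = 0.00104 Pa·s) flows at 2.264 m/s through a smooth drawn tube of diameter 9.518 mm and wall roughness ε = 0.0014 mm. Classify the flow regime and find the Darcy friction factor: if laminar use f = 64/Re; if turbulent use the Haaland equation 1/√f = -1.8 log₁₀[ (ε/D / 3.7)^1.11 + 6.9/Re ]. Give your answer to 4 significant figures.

f ≈ 0.02735

Re = ρVD/μ = 785.1·2.264·0.009518/0.00104 = 1.627e+04.
Re > 4000 → turbulent. ε/D = 1.4e-06/0.009518 = 0.000147; Haaland: 1/√f = -1.8 log₁₀[1.3e-05 + 0.000424] = 6.047, so f = 0.02735.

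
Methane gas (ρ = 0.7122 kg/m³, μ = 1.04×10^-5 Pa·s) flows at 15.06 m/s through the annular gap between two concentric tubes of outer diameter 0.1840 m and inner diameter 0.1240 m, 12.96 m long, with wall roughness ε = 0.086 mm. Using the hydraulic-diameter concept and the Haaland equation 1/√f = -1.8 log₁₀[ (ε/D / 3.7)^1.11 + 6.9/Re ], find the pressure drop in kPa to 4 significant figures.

Hydraulic diameter D_h = 4A/P = D_o - D_i = 0.184 - 0.124 = 0.06 m.
Re = ρVD_h/μ = 0.7122·15.06·0.06/1.04e-05 = 6.188e+04.
ε/D_h = 8.6e-05/0.06 = 0.00143; Haaland gives 1/√f = -1.8 log₁₀[0.000163+0.000112] = 6.41, so f = 0.02434.
ΔP = f(L/D_h)(ρV²/2) = 0.02434·12.96/0.06·80.76 = 424.6 Pa.
ΔP = 0.4246 kPa.

ΔP ≈ 0.4246 kPa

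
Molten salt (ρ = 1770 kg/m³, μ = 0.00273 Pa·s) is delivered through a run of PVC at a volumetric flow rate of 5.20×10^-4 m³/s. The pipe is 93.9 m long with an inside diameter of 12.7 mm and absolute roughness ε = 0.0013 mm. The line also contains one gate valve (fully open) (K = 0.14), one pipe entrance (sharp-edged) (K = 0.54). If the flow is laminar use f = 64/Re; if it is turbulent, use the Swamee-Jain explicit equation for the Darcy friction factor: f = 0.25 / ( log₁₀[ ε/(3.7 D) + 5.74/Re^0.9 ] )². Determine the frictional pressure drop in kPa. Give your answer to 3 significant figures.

ΔP ≈ 2550 kPa

Cross-sectional area A = πD²/4 = π(0.0127)²/4 = 0.0001267 m²; mean velocity V = Q/A = 0.00052/0.0001267 = 4.105 m/s.
Reynolds number Re = ρVD/μ = 1770 · 4.105 · 0.0127 / 0.00273 = 3.38e+04.
Re > 4000 → turbulent. Relative roughness ε/D = 1.3e-06/0.0127 = 0.000102. Swamee-Jain: f = 0.25/(log₁₀[0.000102/3.7 + 5.74/3.38e+04^0.9])² = 0.25/(log₁₀[2.77e-05 + 0.000482])² = 0.25/(-3.293)² = 0.02306.
Total minor-loss coefficient ΣK = 1·0.14 + 1·0.54 = 0.68.
ΔP = [f·L/D + ΣK]·(ρV²/2) = [0.02306·93.9/0.0127 + 0.68]·(1770·4.105²/2) = [170.5 + 0.68]·1.491e+04 = 2.552e+06 Pa.
ΔP = 2.552e+06 Pa = 2550 kPa.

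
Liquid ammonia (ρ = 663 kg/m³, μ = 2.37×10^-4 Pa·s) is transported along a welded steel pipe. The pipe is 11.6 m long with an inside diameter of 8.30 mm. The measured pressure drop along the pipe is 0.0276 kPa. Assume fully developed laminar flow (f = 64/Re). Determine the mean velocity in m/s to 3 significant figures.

V ≈ 0.0216 m/s

For laminar flow, f = 64/Re with Re = ρVD/μ, so Darcy-Weisbach reduces to ΔP = 32μLV/D². Solving for V: V = ΔP·D²/(32μL) = 27.6·(0.0083)²/(32·0.000237·11.6) = 0.02161 m/s.
Check: Re = ρVD/μ = 663·0.02161·0.0083/0.000237 = 501.8 < 2300, so the laminar assumption holds.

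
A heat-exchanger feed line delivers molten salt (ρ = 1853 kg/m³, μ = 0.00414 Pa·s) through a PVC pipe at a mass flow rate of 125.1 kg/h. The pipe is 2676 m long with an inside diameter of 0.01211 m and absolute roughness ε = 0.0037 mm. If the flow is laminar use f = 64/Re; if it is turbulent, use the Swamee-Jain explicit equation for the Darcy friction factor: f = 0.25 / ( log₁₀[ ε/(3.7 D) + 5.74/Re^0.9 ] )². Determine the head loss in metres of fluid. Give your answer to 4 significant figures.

ṁ = 125.1 kg/h = 125.1/3600 = 0.03475 kg/s.
A = πD²/4 = π(0.01211)²/4 = 0.0001152 m²; mean velocity V = ṁ/(ρA) = 0.03475/(1853 · 0.0001152) = 0.1628 m/s.
Reynolds number Re = ρVD/μ = 1853 · 0.1628 · 0.01211 / 0.00414 = 882.5.
Re < 2300 → laminar flow, so f = 64/Re = 64/882.5 = 0.07252 (the turbulent correlation is not needed).
Darcy-Weisbach: ΔP = f(L/D)(ρV²/2) = 0.07252·(2676/0.01211)·(1853·0.1628²/2) = 0.07252·2.21e+05·24.56 = 3.936e+05 Pa.
Head loss h_f = ΔP/(ρg) = 3.936e+05/(1853·9.81) = 21.65 m.

h_f ≈ 21.65 m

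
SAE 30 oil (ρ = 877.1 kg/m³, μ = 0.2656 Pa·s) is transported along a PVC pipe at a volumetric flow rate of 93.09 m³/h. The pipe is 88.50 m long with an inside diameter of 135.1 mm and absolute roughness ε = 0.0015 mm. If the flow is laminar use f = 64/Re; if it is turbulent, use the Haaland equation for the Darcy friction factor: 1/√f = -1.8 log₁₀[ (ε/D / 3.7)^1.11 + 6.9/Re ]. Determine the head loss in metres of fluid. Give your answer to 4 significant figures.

Q = 93.09 m³/h = 93.09/3600 = 0.02586 m³/s.
Cross-sectional area A = πD²/4 = π(0.1351)²/4 = 0.01434 m²; mean velocity V = Q/A = 0.02586/0.01434 = 1.804 m/s.
Reynolds number Re = ρVD/μ = 877.1 · 1.804 · 0.1351 / 0.266 = 804.8.
Re < 2300 → laminar flow, so f = 64/Re = 64/804.8 = 0.07952 (the turbulent correlation is not needed).
Darcy-Weisbach: ΔP = f(L/D)(ρV²/2) = 0.07952·(88.5/0.1351)·(877.1·1.804²/2) = 0.07952·655.1·1427 = 7.434e+04 Pa.
Head loss h_f = ΔP/(ρg) = 7.434e+04/(877.1·9.81) = 8.640 m.

h_f ≈ 8.640 m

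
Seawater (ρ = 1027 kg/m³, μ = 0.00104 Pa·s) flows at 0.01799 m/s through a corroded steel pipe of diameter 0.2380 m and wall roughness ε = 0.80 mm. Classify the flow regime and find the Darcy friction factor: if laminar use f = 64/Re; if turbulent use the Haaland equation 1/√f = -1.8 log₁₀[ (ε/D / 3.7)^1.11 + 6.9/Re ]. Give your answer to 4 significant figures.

f ≈ 0.04272

Re = ρVD/μ = 1027·0.01799·0.238/0.00104 = 4228.
Re > 4000 → turbulent. ε/D = 0.0008/0.238 = 0.00336; Haaland: 1/√f = -1.8 log₁₀[0.00042 + 0.00163] = 4.838, so f = 0.04272.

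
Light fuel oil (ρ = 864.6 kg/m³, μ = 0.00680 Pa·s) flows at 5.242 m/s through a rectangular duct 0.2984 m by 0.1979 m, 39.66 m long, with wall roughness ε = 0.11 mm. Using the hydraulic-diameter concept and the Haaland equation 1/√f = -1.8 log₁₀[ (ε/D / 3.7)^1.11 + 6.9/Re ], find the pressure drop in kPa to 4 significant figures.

Hydraulic diameter D_h = 4A/P = 4·(0.2984·0.1979)/(2·(0.2984+0.1979)) = 0.2362/0.9926 = 0.238 m.
Re = ρVD_h/μ = 864.6·5.242·0.238/0.0068 = 1.586e+05.
ε/D_h = 0.00011/0.238 = 0.000462; Haaland gives 1/√f = -1.8 log₁₀[4.65e-05+4.35e-05] = 7.282, so f = 0.01886.
ΔP = f(L/D_h)(ρV²/2) = 0.01886·39.66/0.238·1.188e+04 = 3.733e+04 Pa.
ΔP = 37.33 kPa.

ΔP ≈ 37.33 kPa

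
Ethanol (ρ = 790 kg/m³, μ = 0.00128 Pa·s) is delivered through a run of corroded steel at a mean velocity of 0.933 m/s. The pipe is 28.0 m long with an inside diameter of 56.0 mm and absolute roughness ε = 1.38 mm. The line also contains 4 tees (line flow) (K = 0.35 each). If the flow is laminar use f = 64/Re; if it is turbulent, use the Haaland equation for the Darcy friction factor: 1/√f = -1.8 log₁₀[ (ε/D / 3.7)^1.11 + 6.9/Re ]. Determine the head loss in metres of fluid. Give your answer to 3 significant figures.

Reynolds number Re = ρVD/μ = 790 · 0.933 · 0.056 / 0.00128 = 3.225e+04.
Re > 4000 → turbulent. Relative roughness ε/D = 0.00138/0.056 = 0.0246. Haaland: 1/√f = -1.8 log₁₀[(0.0246/3.7)^1.11 + 6.9/3.225e+04] = -1.8 log₁₀[0.00384 + 0.000214] = 4.306, so f = 0.05393.
Total minor-loss coefficient ΣK = 4·0.35 = 1.4.
ΔP = [f·L/D + ΣK]·(ρV²/2) = [0.05393·28/0.056 + 1.4]·(790·0.933²/2) = [26.96 + 1.4]·343.8 = 9752 Pa.
Head loss h_f = ΔP/(ρg) = 9752/(790·9.81) = 1.26 m.

h_f ≈ 1.26 m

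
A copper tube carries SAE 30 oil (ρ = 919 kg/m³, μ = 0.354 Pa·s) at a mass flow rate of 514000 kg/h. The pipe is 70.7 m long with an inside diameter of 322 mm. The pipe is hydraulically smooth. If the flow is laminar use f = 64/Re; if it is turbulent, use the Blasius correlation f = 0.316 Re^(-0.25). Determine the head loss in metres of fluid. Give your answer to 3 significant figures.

ṁ = 514000 kg/h = 514000/3600 = 142.8 kg/s.
A = πD²/4 = π(0.322)²/4 = 0.08143 m²; mean velocity V = ṁ/(ρA) = 142.8/(919 · 0.08143) = 1.908 m/s.
Reynolds number Re = ρVD/μ = 919 · 1.908 · 0.322 / 0.354 = 1595.
Re < 2300 → laminar flow, so f = 64/Re = 64/1595 = 0.04013 (the turbulent correlation is not needed).
Darcy-Weisbach: ΔP = f(L/D)(ρV²/2) = 0.04013·(70.7/0.322)·(919·1.908²/2) = 0.04013·219.6·1673 = 1.474e+04 Pa.
Head loss h_f = ΔP/(ρg) = 1.474e+04/(919·9.81) = 1.63 m.

h_f ≈ 1.63 m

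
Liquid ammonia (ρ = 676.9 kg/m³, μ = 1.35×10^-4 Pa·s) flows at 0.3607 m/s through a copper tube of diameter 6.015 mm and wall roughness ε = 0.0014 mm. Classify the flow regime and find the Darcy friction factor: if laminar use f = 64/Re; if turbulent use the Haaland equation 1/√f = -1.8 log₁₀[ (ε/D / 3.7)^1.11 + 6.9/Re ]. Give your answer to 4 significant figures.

Re = ρVD/μ = 676.9·0.3607·0.006015/0.000135 = 1.088e+04.
Re > 4000 → turbulent. ε/D = 1.4e-06/0.006015 = 0.000233; Haaland: 1/√f = -1.8 log₁₀[2.17e-05 + 0.000634] = 5.73, so f = 0.03046.

f ≈ 0.03046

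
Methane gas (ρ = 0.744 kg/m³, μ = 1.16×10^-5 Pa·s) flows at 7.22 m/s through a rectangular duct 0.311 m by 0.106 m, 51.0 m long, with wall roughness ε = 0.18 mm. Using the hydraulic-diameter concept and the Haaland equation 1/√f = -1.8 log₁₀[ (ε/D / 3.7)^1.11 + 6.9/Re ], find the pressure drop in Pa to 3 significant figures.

Hydraulic diameter D_h = 4A/P = 4·(0.311·0.106)/(2·(0.311+0.106)) = 0.1319/0.834 = 0.1581 m.
Re = ρVD_h/μ = 0.744·7.22·0.1581/1.16e-05 = 7.322e+04.
ε/D_h = 0.00018/0.1581 = 0.00114; Haaland gives 1/√f = -1.8 log₁₀[0.000126+9.42e-05] = 6.581, so f = 0.02309.
ΔP = f(L/D_h)(ρV²/2) = 0.02309·51/0.1581·19.39 = 144.4 Pa.

ΔP ≈ 144 Pa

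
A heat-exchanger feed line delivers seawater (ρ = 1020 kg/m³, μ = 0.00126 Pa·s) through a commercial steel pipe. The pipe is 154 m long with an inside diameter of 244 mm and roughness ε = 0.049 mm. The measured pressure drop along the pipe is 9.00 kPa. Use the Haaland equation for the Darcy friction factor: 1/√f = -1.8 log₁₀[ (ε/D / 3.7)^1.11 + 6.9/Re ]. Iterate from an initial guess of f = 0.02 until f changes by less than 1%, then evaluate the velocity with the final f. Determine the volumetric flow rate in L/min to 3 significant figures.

Rearranging Darcy-Weisbach: V = √(2·ΔP·D/(f·L·ρ)). With ε/D = 4.9e-05/0.244 = 0.000201, iterate starting from f = 0.02:
  f = 0.02 → V = √(2·9000·0.244/(0.02·154·1020)) = 1.182 m/s; Re = ρVD/μ = 2.335e+05; f → 0.01655
  f = 0.01655 → V = 1.3 m/s; Re = 2.568e+05; f → 0.01636
  f = 0.01636 → V = 1.307 m/s; Re = 2.583e+05; f → 0.01635
Converged (Δf/f < 1%). With the final f = 0.01635: V = √(2·9000·0.244/(0.01635·154·1020)) = 1.308 m/s.
Q = V·A = 1.308·(π/4·0.244²) = 0.06116 m³/s = 3670 L/min.

Q ≈ 3670 L/min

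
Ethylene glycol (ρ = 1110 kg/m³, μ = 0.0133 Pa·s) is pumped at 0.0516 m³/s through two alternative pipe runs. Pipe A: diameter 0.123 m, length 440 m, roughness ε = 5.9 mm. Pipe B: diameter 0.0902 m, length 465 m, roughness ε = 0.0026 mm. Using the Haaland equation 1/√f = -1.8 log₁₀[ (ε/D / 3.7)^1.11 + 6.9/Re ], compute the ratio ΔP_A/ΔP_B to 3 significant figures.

ΔP_A/ΔP_B ≈ 0.714

Pipe A: V = Q/A = 0.0516/0.01188 = 4.343 m/s; Re = 4.458e+04; ε/D = 0.048; Haaland → f = 0.07089; ΔP_A = f(L/D)(ρV²/2) = 2.654e+06 Pa.
Pipe B: V = Q/A = 0.0516/0.00639 = 8.075 m/s; Re = 6.079e+04; ε/D = 2.88e-05; Haaland → f = 0.01991; ΔP_B = f(L/D)(ρV²/2) = 3.715e+06 Pa.
ΔP_A/ΔP_B = 2.654e+06/3.715e+06 = 0.714.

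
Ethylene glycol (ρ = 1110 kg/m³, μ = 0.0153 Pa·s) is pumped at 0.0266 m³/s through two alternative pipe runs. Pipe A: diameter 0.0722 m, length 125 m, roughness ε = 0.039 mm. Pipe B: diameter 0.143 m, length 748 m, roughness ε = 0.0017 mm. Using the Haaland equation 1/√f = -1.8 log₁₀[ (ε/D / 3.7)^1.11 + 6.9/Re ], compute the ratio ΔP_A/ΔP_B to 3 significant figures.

ΔP_A/ΔP_B ≈ 4.56

Pipe A: V = Q/A = 0.0266/0.004094 = 6.497 m/s; Re = 3.403e+04; ε/D = 0.00054; Haaland → f = 0.02397; ΔP_A = f(L/D)(ρV²/2) = 9.722e+05 Pa.
Pipe B: V = Q/A = 0.0266/0.01606 = 1.656 m/s; Re = 1.718e+04; ε/D = 1.19e-05; Haaland → f = 0.02677; ΔP_B = f(L/D)(ρV²/2) = 2.132e+05 Pa.
ΔP_A/ΔP_B = 9.722e+05/2.132e+05 = 4.56.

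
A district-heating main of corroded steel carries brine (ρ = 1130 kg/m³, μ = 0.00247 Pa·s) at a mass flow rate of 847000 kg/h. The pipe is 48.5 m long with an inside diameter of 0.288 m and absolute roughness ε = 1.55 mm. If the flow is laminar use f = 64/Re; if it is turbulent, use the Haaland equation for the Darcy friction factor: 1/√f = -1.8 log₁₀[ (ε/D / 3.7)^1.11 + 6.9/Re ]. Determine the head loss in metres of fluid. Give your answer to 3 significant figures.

ṁ = 847000 kg/h = 847000/3600 = 235.3 kg/s.
A = πD²/4 = π(0.288)²/4 = 0.06514 m²; mean velocity V = ṁ/(ρA) = 235.3/(1130 · 0.06514) = 3.196 m/s.
Reynolds number Re = ρVD/μ = 1130 · 3.196 · 0.288 / 0.00247 = 4.211e+05.
Re > 4000 → turbulent. Relative roughness ε/D = 0.00155/0.288 = 0.00538. Haaland: 1/√f = -1.8 log₁₀[(0.00538/3.7)^1.11 + 6.9/4.211e+05] = -1.8 log₁₀[0.000709 + 1.64e-05] = 5.651, so f = 0.03131.
Darcy-Weisbach: ΔP = f(L/D)(ρV²/2) = 0.03131·(48.5/0.288)·(1130·3.196²/2) = 0.03131·168.4·5772 = 3.044e+04 Pa.
Head loss h_f = ΔP/(ρg) = 3.044e+04/(1130·9.81) = 2.75 m.

h_f ≈ 2.75 m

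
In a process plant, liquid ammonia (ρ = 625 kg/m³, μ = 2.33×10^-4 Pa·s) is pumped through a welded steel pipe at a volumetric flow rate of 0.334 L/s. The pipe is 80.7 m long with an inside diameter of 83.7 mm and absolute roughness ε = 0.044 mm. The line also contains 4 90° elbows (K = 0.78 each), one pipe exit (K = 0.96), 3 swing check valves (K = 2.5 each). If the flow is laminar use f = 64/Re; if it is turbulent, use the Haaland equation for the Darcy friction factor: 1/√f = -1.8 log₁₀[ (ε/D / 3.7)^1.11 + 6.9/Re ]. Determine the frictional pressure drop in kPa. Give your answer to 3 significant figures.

ΔP ≈ 0.0457 kPa

Q = 0.334 L/s = 0.334/1000 = 0.000334 m³/s.
Cross-sectional area A = πD²/4 = π(0.0837)²/4 = 0.005502 m²; mean velocity V = Q/A = 0.000334/0.005502 = 0.0607 m/s.
Reynolds number Re = ρVD/μ = 625 · 0.0607 · 0.0837 / 0.000233 = 1.363e+04.
Re > 4000 → turbulent. Relative roughness ε/D = 4.4e-05/0.0837 = 0.000526. Haaland: 1/√f = -1.8 log₁₀[(0.000526/3.7)^1.11 + 6.9/1.363e+04] = -1.8 log₁₀[5.36e-05 + 0.000506] = 5.853, so f = 0.02919.
Total minor-loss coefficient ΣK = 4·0.78 + 1·0.96 + 3·2.5 = 11.6.
ΔP = [f·L/D + ΣK]·(ρV²/2) = [0.02919·80.7/0.0837 + 11.6]·(625·0.0607²/2) = [28.14 + 11.6]·1.151 = 45.74 Pa.
ΔP = 45.74 Pa = 0.0457 kPa.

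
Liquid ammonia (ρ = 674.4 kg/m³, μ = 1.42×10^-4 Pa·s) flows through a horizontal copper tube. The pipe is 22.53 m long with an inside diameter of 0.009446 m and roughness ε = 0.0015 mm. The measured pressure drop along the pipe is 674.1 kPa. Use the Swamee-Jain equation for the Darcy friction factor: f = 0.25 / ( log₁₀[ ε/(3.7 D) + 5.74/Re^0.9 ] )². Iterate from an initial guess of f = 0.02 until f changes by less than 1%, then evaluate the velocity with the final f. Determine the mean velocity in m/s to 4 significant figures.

V ≈ 7.282 m/s

Rearranging Darcy-Weisbach: V = √(2·ΔP·D/(f·L·ρ)). With ε/D = 1.5e-06/0.009446 = 0.000159, iterate starting from f = 0.02:
  f = 0.02 → V = √(2·6.741e+05·0.009446/(0.02·22.53·674.4)) = 6.474 m/s; Re = ρVD/μ = 2.904e+05; f → 0.01603
  f = 0.01603 → V = 7.231 m/s; Re = 3.244e+05; f → 0.01582
  f = 0.01582 → V = 7.279 m/s; Re = 3.265e+05; f → 0.01581
Converged (Δf/f < 1%). With the final f = 0.01581: V = √(2·6.741e+05·0.009446/(0.01581·22.53·674.4)) = 7.282 m/s.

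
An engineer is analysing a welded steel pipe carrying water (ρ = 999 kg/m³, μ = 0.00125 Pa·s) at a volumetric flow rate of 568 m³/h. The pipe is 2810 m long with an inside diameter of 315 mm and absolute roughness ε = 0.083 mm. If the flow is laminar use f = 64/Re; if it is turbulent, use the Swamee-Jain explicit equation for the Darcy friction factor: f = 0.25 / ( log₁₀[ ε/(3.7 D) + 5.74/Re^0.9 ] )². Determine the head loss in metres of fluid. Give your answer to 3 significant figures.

Q = 568 m³/h = 568/3600 = 0.1578 m³/s.
Cross-sectional area A = πD²/4 = π(0.315)²/4 = 0.07793 m²; mean velocity V = Q/A = 0.1578/0.07793 = 2.025 m/s.
Reynolds number Re = ρVD/μ = 999 · 2.025 · 0.315 / 0.00125 = 5.097e+05.
Re > 4000 → turbulent. Relative roughness ε/D = 8.3e-05/0.315 = 0.000263. Swamee-Jain: f = 0.25/(log₁₀[0.000263/3.7 + 5.74/5.097e+05^0.9])² = 0.25/(log₁₀[7.12e-05 + 4.19e-05])² = 0.25/(-3.946)² = 0.01605.
Darcy-Weisbach: ΔP = f(L/D)(ρV²/2) = 0.01605·(2810/0.315)·(999·2.025²/2) = 0.01605·8921·2047 = 2.932e+05 Pa.
Head loss h_f = ΔP/(ρg) = 2.932e+05/(999·9.81) = 29.9 m.

h_f ≈ 29.9 m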